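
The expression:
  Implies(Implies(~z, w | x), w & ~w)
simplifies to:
~w & ~x & ~z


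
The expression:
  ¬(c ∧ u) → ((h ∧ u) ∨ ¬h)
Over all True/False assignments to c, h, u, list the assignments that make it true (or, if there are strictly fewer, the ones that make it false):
is false only for:
  c=False, h=True, u=False;
  c=True, h=True, u=False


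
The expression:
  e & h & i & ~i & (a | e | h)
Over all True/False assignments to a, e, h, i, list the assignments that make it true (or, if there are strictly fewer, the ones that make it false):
is never true.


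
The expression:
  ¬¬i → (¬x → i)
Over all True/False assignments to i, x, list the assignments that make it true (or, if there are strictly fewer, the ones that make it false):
is always true.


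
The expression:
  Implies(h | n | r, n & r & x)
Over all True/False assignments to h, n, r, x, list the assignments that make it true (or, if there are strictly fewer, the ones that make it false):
is true only for:
  h=False, n=False, r=False, x=False;
  h=False, n=False, r=False, x=True;
  h=False, n=True, r=True, x=True;
  h=True, n=True, r=True, x=True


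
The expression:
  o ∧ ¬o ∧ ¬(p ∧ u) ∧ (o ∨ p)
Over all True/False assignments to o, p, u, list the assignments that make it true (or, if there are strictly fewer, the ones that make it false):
is never true.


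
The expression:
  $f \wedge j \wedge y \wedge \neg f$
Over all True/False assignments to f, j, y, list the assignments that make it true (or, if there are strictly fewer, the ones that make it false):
is never true.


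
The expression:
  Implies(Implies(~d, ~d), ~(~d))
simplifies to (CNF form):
d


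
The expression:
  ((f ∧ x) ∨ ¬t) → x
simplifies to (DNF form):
t ∨ x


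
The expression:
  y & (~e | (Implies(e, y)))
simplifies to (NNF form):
y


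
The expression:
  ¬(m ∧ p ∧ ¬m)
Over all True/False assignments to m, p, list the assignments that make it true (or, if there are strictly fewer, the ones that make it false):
is always true.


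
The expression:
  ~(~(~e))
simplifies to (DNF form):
~e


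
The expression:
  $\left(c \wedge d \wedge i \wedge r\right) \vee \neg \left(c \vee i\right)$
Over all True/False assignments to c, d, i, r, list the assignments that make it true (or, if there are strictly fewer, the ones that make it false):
is true only for:
  c=False, d=False, i=False, r=False;
  c=False, d=False, i=False, r=True;
  c=False, d=True, i=False, r=False;
  c=False, d=True, i=False, r=True;
  c=True, d=True, i=True, r=True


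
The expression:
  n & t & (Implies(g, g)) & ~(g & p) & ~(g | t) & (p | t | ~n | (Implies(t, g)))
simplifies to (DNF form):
False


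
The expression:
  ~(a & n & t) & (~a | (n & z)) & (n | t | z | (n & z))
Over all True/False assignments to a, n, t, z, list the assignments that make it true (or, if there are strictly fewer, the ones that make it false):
is true only for:
  a=False, n=False, t=False, z=True;
  a=False, n=False, t=True, z=False;
  a=False, n=False, t=True, z=True;
  a=False, n=True, t=False, z=False;
  a=False, n=True, t=False, z=True;
  a=False, n=True, t=True, z=False;
  a=False, n=True, t=True, z=True;
  a=True, n=True, t=False, z=True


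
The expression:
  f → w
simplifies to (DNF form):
w ∨ ¬f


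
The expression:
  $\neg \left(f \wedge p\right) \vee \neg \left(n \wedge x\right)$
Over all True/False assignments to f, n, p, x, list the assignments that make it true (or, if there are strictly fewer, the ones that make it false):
is false only for:
  f=True, n=True, p=True, x=True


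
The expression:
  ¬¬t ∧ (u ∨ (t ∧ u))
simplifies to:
t ∧ u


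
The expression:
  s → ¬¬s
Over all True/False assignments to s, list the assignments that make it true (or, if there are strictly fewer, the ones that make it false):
is always true.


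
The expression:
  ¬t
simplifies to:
¬t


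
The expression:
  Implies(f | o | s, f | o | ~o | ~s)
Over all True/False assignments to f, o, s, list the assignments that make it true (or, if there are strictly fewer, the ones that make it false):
is always true.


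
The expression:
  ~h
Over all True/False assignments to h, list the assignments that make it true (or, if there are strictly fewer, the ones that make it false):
is true only for:
  h=False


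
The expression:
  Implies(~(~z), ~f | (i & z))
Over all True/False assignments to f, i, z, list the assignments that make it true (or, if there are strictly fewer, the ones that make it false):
is false only for:
  f=True, i=False, z=True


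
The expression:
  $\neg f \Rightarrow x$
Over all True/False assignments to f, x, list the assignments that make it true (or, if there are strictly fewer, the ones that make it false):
is false only for:
  f=False, x=False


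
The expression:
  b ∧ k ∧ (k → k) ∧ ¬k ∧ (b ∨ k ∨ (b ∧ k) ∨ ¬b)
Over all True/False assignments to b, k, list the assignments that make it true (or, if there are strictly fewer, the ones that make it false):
is never true.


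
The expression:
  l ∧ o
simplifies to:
l ∧ o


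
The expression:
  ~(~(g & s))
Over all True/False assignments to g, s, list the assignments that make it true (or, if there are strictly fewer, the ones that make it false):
is true only for:
  g=True, s=True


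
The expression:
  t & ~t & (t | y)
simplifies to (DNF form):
False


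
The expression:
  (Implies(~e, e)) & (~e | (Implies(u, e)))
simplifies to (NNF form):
e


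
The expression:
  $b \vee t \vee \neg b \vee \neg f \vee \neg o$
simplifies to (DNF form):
$\text{True}$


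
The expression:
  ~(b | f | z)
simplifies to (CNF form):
~b & ~f & ~z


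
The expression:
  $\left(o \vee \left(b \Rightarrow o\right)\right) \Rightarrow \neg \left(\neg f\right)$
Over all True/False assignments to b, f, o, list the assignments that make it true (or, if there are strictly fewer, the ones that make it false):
is false only for:
  b=False, f=False, o=False;
  b=False, f=False, o=True;
  b=True, f=False, o=True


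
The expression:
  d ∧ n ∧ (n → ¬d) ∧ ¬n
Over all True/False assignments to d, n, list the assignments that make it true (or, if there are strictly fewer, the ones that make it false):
is never true.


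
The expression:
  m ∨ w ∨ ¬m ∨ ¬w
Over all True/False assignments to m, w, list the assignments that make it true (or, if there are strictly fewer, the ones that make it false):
is always true.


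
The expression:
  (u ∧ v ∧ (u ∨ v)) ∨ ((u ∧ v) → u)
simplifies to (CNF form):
True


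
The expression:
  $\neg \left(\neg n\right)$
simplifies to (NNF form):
$n$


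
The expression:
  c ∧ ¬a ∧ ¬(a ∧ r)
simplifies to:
c ∧ ¬a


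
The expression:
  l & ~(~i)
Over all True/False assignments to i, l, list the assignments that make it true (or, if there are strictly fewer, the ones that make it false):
is true only for:
  i=True, l=True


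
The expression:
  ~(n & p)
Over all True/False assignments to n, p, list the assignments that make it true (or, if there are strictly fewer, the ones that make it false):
is false only for:
  n=True, p=True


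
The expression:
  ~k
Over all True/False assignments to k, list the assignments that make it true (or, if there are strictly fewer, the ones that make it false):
is true only for:
  k=False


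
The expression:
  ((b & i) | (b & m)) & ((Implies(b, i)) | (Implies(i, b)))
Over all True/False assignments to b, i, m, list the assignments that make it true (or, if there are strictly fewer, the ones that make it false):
is true only for:
  b=True, i=False, m=True;
  b=True, i=True, m=False;
  b=True, i=True, m=True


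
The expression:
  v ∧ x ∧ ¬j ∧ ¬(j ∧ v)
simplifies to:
v ∧ x ∧ ¬j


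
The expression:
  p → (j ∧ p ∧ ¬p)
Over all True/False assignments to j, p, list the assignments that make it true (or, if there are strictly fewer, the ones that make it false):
is true only for:
  j=False, p=False;
  j=True, p=False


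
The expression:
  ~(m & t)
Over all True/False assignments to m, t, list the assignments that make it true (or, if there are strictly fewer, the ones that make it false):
is false only for:
  m=True, t=True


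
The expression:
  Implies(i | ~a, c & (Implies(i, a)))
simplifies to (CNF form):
(a | c) & (a | ~i) & (c | ~i)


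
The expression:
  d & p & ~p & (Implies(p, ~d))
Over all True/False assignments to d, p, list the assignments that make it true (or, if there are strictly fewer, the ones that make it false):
is never true.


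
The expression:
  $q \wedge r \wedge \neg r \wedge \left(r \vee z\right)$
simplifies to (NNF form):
$\text{False}$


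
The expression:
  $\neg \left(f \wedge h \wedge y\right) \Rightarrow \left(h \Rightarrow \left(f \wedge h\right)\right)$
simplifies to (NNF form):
$f \vee \neg h$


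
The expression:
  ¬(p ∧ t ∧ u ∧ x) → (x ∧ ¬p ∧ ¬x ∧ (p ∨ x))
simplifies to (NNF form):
p ∧ t ∧ u ∧ x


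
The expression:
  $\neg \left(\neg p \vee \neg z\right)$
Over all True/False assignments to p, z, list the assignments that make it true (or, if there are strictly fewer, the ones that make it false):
is true only for:
  p=True, z=True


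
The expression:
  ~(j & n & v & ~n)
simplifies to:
True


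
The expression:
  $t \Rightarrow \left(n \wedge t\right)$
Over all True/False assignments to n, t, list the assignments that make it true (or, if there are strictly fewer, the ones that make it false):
is false only for:
  n=False, t=True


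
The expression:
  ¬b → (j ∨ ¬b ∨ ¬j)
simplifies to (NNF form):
True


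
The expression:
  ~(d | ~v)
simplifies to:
v & ~d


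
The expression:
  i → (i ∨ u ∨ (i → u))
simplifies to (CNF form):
True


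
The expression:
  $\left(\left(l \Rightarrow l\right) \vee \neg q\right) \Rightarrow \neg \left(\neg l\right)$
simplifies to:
$l$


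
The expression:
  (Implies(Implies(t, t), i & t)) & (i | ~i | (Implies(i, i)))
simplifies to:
i & t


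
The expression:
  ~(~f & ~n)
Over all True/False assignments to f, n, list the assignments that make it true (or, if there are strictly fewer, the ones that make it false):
is false only for:
  f=False, n=False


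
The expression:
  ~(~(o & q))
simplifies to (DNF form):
o & q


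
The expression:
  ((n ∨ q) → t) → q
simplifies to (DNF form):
q ∨ (n ∧ ¬t)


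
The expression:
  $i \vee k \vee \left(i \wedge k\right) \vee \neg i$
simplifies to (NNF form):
$\text{True}$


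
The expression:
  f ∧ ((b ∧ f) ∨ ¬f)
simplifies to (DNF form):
b ∧ f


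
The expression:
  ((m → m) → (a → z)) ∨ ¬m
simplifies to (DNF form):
z ∨ ¬a ∨ ¬m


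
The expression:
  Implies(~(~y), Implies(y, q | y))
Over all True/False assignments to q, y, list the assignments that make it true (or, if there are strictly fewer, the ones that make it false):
is always true.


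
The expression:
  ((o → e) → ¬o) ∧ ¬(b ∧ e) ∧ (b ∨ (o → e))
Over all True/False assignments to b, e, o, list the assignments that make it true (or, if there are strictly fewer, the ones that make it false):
is true only for:
  b=False, e=False, o=False;
  b=False, e=True, o=False;
  b=True, e=False, o=False;
  b=True, e=False, o=True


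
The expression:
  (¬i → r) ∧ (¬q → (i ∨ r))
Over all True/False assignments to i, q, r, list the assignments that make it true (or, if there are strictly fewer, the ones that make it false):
is false only for:
  i=False, q=False, r=False;
  i=False, q=True, r=False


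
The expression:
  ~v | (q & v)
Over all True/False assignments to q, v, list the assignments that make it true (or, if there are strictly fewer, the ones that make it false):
is false only for:
  q=False, v=True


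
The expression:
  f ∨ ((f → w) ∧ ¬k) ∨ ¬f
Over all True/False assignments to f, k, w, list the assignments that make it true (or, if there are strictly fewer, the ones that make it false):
is always true.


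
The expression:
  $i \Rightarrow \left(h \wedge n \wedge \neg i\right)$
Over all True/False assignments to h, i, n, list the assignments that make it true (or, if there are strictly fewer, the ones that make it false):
is true only for:
  h=False, i=False, n=False;
  h=False, i=False, n=True;
  h=True, i=False, n=False;
  h=True, i=False, n=True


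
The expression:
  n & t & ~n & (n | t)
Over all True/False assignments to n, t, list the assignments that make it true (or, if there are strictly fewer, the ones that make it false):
is never true.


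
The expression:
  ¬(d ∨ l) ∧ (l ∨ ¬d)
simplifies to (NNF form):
¬d ∧ ¬l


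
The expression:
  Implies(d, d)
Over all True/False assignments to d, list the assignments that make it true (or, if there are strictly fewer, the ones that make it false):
is always true.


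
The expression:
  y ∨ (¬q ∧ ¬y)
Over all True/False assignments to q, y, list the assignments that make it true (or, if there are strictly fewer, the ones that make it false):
is false only for:
  q=True, y=False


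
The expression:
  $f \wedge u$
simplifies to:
$f \wedge u$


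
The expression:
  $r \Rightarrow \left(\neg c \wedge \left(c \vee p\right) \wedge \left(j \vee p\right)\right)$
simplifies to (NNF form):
$\left(p \wedge \neg c\right) \vee \neg r$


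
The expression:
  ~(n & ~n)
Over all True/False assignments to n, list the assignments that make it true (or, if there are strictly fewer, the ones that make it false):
is always true.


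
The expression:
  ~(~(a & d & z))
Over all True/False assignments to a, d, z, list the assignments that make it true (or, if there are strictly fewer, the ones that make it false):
is true only for:
  a=True, d=True, z=True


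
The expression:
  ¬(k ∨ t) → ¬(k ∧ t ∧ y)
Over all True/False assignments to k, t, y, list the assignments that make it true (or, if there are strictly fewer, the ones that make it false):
is always true.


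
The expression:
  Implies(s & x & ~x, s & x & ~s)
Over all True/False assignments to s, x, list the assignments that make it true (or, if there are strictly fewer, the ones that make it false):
is always true.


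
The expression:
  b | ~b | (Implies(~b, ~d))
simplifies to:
True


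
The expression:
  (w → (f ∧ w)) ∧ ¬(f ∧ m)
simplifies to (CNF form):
(f ∨ ¬w) ∧ (¬f ∨ ¬m)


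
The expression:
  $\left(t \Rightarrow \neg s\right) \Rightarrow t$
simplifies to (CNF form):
$t$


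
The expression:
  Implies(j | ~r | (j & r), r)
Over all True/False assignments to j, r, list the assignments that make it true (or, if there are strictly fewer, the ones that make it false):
is true only for:
  j=False, r=True;
  j=True, r=True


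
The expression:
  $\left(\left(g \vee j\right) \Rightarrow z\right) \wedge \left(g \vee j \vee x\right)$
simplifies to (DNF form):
$\left(g \wedge z\right) \vee \left(j \wedge z\right) \vee \left(x \wedge \neg g \wedge \neg j\right)$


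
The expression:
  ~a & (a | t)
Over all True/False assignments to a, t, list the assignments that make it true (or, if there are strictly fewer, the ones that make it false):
is true only for:
  a=False, t=True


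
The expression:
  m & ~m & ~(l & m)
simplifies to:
False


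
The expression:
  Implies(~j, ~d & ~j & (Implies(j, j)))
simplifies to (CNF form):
j | ~d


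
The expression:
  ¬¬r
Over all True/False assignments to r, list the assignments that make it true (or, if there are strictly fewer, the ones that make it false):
is true only for:
  r=True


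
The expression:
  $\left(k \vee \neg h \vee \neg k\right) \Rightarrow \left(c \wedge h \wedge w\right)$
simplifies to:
$c \wedge h \wedge w$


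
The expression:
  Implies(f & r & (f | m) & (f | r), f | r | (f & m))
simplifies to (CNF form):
True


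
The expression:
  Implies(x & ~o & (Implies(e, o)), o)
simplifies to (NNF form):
e | o | ~x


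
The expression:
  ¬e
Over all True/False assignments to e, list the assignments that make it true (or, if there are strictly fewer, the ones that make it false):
is true only for:
  e=False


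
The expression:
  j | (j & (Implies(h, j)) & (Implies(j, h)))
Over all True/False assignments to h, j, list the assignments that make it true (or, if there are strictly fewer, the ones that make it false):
is true only for:
  h=False, j=True;
  h=True, j=True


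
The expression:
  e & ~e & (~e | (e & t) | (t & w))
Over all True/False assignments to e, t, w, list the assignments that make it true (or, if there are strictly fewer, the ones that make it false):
is never true.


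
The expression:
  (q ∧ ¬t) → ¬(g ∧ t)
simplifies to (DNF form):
True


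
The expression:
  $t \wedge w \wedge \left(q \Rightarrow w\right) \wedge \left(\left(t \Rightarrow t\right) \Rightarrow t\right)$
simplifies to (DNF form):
$t \wedge w$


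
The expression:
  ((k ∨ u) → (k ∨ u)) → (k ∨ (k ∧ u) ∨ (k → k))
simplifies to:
True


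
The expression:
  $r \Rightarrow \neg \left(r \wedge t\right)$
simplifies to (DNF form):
$\neg r \vee \neg t$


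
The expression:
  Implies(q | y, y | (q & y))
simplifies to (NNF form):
y | ~q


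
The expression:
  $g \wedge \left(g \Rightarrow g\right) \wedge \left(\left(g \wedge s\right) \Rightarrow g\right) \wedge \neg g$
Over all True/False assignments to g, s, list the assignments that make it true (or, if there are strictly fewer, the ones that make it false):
is never true.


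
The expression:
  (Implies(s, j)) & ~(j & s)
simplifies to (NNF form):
~s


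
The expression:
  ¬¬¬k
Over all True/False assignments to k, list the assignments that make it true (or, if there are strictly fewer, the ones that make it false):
is true only for:
  k=False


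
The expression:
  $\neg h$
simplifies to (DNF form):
$\neg h$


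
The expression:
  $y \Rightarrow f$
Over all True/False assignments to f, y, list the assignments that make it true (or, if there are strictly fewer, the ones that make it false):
is false only for:
  f=False, y=True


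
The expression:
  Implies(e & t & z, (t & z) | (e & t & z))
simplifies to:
True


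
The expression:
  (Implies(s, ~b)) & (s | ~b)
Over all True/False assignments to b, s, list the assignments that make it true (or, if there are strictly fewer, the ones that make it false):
is true only for:
  b=False, s=False;
  b=False, s=True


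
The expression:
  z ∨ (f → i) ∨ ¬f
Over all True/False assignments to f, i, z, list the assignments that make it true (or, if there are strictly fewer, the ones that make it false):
is false only for:
  f=True, i=False, z=False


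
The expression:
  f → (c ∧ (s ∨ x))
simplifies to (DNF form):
(c ∧ s) ∨ (c ∧ x) ∨ ¬f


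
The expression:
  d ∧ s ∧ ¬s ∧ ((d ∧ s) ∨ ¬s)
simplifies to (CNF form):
False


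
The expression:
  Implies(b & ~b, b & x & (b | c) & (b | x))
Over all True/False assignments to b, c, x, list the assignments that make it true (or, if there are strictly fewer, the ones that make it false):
is always true.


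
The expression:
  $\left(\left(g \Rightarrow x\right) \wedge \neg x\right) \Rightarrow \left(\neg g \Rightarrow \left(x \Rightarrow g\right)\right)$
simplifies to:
$\text{True}$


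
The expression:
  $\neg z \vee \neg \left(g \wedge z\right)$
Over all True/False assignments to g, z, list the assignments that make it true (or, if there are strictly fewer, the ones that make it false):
is false only for:
  g=True, z=True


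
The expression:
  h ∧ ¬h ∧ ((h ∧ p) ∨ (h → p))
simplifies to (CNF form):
False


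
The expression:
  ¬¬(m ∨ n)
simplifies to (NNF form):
m ∨ n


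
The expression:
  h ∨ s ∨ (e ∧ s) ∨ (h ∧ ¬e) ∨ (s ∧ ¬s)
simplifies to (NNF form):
h ∨ s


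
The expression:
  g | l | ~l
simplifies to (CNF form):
True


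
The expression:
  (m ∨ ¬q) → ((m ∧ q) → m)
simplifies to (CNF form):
True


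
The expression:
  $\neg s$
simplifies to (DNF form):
$\neg s$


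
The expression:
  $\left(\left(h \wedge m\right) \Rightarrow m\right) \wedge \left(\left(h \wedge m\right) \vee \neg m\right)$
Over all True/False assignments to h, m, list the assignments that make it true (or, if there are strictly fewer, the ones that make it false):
is false only for:
  h=False, m=True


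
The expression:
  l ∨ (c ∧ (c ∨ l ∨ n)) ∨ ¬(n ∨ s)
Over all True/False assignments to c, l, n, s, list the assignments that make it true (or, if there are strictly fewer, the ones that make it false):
is false only for:
  c=False, l=False, n=False, s=True;
  c=False, l=False, n=True, s=False;
  c=False, l=False, n=True, s=True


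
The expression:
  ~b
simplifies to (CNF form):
~b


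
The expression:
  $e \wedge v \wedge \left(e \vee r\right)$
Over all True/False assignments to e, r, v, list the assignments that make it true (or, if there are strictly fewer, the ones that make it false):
is true only for:
  e=True, r=False, v=True;
  e=True, r=True, v=True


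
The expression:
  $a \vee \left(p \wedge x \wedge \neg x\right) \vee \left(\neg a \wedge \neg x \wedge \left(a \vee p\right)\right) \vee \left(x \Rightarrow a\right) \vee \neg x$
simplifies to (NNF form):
$a \vee \neg x$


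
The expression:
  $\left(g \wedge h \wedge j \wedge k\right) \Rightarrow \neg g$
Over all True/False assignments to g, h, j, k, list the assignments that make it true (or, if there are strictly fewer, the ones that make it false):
is false only for:
  g=True, h=True, j=True, k=True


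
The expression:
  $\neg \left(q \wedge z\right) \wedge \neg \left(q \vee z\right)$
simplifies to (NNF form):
$\neg q \wedge \neg z$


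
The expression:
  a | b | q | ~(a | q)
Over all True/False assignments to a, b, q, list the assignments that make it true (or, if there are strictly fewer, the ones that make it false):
is always true.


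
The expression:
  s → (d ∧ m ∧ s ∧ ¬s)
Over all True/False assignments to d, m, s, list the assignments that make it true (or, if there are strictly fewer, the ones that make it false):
is true only for:
  d=False, m=False, s=False;
  d=False, m=True, s=False;
  d=True, m=False, s=False;
  d=True, m=True, s=False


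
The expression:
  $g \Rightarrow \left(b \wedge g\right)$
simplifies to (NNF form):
$b \vee \neg g$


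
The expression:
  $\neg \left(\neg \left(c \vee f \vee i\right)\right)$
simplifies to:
$c \vee f \vee i$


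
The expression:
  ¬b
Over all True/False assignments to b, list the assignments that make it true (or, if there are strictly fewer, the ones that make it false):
is true only for:
  b=False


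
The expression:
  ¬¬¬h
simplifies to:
¬h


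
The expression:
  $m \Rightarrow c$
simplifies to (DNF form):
$c \vee \neg m$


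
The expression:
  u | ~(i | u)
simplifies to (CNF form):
u | ~i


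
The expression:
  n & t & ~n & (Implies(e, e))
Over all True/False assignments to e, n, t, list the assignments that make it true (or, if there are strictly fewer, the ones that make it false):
is never true.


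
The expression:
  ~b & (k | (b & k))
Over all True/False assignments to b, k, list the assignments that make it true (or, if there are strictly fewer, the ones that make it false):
is true only for:
  b=False, k=True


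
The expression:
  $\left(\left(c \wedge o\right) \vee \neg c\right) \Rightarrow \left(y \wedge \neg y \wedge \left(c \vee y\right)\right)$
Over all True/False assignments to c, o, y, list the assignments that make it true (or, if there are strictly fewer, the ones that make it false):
is true only for:
  c=True, o=False, y=False;
  c=True, o=False, y=True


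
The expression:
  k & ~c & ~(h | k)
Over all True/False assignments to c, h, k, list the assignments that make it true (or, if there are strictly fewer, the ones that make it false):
is never true.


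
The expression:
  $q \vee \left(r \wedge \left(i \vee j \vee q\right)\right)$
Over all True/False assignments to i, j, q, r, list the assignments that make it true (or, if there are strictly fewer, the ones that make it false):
is false only for:
  i=False, j=False, q=False, r=False;
  i=False, j=False, q=False, r=True;
  i=False, j=True, q=False, r=False;
  i=True, j=False, q=False, r=False;
  i=True, j=True, q=False, r=False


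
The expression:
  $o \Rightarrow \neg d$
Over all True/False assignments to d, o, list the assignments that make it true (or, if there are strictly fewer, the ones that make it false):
is false only for:
  d=True, o=True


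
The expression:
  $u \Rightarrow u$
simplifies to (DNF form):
$\text{True}$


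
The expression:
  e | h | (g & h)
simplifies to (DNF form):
e | h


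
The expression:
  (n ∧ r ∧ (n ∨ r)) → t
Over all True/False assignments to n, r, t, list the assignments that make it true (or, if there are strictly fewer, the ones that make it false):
is false only for:
  n=True, r=True, t=False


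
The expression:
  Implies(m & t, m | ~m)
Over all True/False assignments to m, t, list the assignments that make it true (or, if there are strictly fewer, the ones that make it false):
is always true.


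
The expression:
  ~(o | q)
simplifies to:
~o & ~q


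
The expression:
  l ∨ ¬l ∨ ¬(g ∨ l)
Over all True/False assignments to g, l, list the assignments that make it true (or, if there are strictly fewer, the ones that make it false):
is always true.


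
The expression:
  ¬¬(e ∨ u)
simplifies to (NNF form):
e ∨ u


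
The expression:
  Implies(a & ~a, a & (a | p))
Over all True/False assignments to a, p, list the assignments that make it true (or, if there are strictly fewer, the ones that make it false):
is always true.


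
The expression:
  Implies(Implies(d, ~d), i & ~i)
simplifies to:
d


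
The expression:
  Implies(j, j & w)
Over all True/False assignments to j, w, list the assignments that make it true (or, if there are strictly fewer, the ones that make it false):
is false only for:
  j=True, w=False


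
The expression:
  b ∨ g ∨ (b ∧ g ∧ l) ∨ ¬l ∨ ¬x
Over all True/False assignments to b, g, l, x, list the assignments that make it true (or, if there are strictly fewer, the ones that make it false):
is false only for:
  b=False, g=False, l=True, x=True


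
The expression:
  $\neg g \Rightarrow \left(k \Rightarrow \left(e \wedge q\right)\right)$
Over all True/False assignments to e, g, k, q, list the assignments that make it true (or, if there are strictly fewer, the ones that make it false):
is false only for:
  e=False, g=False, k=True, q=False;
  e=False, g=False, k=True, q=True;
  e=True, g=False, k=True, q=False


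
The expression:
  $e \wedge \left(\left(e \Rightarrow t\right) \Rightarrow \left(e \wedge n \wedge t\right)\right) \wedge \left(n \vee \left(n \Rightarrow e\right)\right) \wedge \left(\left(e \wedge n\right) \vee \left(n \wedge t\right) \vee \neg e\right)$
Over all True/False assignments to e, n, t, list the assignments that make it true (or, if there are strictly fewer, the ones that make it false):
is true only for:
  e=True, n=True, t=False;
  e=True, n=True, t=True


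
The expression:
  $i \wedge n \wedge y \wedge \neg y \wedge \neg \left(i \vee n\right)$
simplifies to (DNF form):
$\text{False}$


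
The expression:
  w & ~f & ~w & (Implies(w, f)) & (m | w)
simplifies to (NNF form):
False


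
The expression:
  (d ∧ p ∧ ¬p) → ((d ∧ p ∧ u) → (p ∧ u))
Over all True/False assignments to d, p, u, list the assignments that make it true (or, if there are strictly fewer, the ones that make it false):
is always true.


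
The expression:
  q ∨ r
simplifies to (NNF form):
q ∨ r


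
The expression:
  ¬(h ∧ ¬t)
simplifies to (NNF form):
t ∨ ¬h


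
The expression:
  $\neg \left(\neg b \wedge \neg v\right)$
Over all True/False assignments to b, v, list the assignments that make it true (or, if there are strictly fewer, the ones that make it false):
is false only for:
  b=False, v=False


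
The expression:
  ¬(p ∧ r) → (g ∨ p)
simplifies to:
g ∨ p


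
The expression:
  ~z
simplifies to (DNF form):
~z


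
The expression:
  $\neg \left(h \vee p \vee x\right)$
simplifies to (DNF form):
$\neg h \wedge \neg p \wedge \neg x$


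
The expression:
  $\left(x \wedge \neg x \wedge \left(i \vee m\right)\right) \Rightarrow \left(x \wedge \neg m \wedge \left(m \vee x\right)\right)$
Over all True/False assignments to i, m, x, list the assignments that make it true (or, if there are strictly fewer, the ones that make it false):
is always true.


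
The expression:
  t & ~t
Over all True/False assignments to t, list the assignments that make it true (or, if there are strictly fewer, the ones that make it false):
is never true.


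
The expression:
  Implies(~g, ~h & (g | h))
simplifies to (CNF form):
g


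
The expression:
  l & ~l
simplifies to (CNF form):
False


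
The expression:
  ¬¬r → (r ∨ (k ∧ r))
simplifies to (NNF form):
True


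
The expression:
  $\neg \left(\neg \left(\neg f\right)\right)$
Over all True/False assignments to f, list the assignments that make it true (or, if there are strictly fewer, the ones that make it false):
is true only for:
  f=False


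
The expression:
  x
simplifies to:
x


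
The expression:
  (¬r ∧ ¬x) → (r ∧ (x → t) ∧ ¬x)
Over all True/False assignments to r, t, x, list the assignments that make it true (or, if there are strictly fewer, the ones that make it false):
is false only for:
  r=False, t=False, x=False;
  r=False, t=True, x=False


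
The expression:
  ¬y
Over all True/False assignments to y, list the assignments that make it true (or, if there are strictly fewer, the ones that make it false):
is true only for:
  y=False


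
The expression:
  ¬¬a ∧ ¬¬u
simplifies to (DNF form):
a ∧ u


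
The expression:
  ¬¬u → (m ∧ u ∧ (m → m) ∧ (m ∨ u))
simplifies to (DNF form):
m ∨ ¬u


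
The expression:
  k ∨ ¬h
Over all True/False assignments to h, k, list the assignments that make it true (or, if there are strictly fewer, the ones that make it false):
is false only for:
  h=True, k=False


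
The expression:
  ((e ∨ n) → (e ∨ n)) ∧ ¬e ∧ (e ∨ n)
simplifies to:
n ∧ ¬e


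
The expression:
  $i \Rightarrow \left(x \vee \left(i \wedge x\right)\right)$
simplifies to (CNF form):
$x \vee \neg i$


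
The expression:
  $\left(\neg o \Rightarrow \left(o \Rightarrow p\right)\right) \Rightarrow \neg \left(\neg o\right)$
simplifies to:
$o$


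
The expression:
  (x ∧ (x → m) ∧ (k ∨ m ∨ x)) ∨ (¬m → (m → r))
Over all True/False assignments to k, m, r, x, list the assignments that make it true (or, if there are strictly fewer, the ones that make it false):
is always true.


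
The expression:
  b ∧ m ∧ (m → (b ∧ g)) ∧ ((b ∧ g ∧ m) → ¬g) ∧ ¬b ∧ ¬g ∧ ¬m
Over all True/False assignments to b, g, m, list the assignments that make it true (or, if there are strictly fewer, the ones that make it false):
is never true.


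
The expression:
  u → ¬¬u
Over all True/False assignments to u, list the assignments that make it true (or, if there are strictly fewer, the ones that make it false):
is always true.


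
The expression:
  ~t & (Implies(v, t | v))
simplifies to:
~t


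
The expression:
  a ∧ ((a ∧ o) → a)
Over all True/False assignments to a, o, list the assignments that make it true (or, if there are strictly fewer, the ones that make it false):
is true only for:
  a=True, o=False;
  a=True, o=True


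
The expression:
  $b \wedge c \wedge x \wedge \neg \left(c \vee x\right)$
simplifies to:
$\text{False}$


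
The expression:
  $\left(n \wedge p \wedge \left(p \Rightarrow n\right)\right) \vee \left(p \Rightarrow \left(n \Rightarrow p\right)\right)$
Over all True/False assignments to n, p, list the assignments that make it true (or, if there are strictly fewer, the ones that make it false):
is always true.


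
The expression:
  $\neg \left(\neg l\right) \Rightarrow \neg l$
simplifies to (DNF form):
$\neg l$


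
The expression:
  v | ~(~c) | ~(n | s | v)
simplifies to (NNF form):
c | v | (~n & ~s)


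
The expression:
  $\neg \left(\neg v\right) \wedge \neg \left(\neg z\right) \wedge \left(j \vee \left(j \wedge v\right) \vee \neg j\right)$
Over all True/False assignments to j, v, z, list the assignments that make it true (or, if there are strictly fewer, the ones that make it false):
is true only for:
  j=False, v=True, z=True;
  j=True, v=True, z=True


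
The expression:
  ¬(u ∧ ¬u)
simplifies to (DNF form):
True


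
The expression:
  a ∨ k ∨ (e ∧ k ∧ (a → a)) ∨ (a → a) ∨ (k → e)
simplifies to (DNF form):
True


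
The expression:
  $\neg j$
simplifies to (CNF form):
$\neg j$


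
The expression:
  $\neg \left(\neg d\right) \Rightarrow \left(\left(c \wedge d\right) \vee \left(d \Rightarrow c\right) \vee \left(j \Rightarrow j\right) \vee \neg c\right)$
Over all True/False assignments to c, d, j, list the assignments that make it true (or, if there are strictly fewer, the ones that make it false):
is always true.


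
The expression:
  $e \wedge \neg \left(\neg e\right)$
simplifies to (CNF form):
$e$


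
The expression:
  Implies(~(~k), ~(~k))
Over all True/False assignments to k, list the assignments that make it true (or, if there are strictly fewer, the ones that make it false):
is always true.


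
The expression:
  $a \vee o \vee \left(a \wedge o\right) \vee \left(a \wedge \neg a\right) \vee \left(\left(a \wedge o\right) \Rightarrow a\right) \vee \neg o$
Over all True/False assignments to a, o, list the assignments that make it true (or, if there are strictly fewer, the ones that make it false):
is always true.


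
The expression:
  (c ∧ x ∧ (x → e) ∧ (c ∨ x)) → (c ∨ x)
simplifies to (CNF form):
True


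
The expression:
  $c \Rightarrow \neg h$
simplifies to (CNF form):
$\neg c \vee \neg h$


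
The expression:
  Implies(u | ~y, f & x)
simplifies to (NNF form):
(f & x) | (y & ~u)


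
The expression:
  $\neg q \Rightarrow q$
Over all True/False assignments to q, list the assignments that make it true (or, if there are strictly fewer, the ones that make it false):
is true only for:
  q=True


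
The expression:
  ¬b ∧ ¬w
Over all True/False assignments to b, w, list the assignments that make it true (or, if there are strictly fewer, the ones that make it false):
is true only for:
  b=False, w=False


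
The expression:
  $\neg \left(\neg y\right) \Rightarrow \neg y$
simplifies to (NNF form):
$\neg y$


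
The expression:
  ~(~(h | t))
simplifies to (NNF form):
h | t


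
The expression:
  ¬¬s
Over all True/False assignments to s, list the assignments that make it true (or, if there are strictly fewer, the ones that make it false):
is true only for:
  s=True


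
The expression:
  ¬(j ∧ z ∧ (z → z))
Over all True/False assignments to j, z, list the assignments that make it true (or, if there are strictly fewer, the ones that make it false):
is false only for:
  j=True, z=True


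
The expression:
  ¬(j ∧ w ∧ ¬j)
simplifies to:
True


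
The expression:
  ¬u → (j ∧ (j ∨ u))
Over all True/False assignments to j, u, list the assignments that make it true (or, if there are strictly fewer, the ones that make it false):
is false only for:
  j=False, u=False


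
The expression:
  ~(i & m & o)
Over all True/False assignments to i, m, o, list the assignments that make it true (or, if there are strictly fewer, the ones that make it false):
is false only for:
  i=True, m=True, o=True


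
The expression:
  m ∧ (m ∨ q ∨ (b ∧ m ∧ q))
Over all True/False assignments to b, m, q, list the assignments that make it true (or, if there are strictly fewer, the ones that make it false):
is true only for:
  b=False, m=True, q=False;
  b=False, m=True, q=True;
  b=True, m=True, q=False;
  b=True, m=True, q=True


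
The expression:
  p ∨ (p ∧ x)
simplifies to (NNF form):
p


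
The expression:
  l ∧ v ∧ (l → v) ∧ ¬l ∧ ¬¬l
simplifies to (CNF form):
False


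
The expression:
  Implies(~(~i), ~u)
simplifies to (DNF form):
~i | ~u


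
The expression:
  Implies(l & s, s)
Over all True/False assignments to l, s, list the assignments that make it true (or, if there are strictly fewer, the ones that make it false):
is always true.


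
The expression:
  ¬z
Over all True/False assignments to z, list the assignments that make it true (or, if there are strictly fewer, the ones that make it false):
is true only for:
  z=False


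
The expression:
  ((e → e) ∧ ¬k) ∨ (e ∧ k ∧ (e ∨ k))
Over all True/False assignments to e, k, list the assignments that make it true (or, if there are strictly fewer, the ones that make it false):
is false only for:
  e=False, k=True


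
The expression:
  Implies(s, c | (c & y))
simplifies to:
c | ~s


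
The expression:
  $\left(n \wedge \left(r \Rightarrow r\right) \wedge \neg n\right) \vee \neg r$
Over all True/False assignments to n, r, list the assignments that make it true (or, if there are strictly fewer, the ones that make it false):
is true only for:
  n=False, r=False;
  n=True, r=False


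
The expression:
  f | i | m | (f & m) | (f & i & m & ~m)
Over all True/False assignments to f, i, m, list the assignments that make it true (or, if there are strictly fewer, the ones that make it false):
is false only for:
  f=False, i=False, m=False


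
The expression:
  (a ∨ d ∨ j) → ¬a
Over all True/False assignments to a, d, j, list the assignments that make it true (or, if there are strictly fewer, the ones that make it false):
is true only for:
  a=False, d=False, j=False;
  a=False, d=False, j=True;
  a=False, d=True, j=False;
  a=False, d=True, j=True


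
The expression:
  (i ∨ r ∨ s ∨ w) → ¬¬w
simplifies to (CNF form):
(w ∨ ¬i) ∧ (w ∨ ¬r) ∧ (w ∨ ¬s)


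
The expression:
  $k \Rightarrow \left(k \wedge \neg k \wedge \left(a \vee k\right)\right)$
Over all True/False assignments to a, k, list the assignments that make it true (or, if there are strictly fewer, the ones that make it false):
is true only for:
  a=False, k=False;
  a=True, k=False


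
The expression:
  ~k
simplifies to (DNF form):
~k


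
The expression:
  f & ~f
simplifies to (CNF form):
False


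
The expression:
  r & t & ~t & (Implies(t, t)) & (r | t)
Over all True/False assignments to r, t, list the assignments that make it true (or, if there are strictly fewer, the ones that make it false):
is never true.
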